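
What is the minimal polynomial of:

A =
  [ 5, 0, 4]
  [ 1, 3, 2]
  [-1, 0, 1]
x^2 - 6*x + 9

The characteristic polynomial is χ_A(x) = (x - 3)^3, so the eigenvalues are known. The minimal polynomial is
  m_A(x) = Π_λ (x − λ)^{k_λ}
where k_λ is the size of the *largest* Jordan block for λ (equivalently, the smallest k with (A − λI)^k v = 0 for every generalised eigenvector v of λ).

  λ = 3: largest Jordan block has size 2, contributing (x − 3)^2

So m_A(x) = (x - 3)^2 = x^2 - 6*x + 9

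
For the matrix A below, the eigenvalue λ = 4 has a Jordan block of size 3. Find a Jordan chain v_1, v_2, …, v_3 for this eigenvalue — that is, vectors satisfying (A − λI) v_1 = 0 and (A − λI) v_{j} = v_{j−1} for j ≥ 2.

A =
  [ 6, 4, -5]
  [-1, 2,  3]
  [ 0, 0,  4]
A Jordan chain for λ = 4 of length 3:
v_1 = (2, -1, 0)ᵀ
v_2 = (-5, 3, 0)ᵀ
v_3 = (0, 0, 1)ᵀ

Let N = A − (4)·I. We want v_3 with N^3 v_3 = 0 but N^2 v_3 ≠ 0; then v_{j-1} := N · v_j for j = 3, …, 2.

Pick v_3 = (0, 0, 1)ᵀ.
Then v_2 = N · v_3 = (-5, 3, 0)ᵀ.
Then v_1 = N · v_2 = (2, -1, 0)ᵀ.

Sanity check: (A − (4)·I) v_1 = (0, 0, 0)ᵀ = 0. ✓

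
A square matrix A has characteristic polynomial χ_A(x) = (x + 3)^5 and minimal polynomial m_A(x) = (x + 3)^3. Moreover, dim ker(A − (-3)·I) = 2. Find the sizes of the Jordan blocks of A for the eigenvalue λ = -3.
Block sizes for λ = -3: [3, 2]

Step 1 — from the characteristic polynomial, algebraic multiplicity of λ = -3 is 5. From dim ker(A − (-3)·I) = 2, there are exactly 2 Jordan blocks for λ = -3.
Step 2 — from the minimal polynomial, the factor (x + 3)^3 tells us the largest block for λ = -3 has size 3.
Step 3 — with total size 5, 2 blocks, and largest block 3, the block sizes (in nonincreasing order) are [3, 2].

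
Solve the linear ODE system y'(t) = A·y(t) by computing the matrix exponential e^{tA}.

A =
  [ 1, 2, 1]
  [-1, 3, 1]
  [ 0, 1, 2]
e^{tA} =
  [-t^2*exp(2*t)/2 - t*exp(2*t) + exp(2*t), t^2*exp(2*t)/2 + 2*t*exp(2*t), t^2*exp(2*t)/2 + t*exp(2*t)]
  [-t*exp(2*t), t*exp(2*t) + exp(2*t), t*exp(2*t)]
  [-t^2*exp(2*t)/2, t^2*exp(2*t)/2 + t*exp(2*t), t^2*exp(2*t)/2 + exp(2*t)]

Strategy: write A = P · J · P⁻¹ where J is a Jordan canonical form, so e^{tA} = P · e^{tJ} · P⁻¹, and e^{tJ} can be computed block-by-block.

A has Jordan form
J =
  [2, 1, 0]
  [0, 2, 1]
  [0, 0, 2]
(up to reordering of blocks).

Per-block formulas:
  For a 3×3 Jordan block J_3(2): exp(t · J_3(2)) = e^(2t)·(I + t·N + (t^2/2)·N^2), where N is the 3×3 nilpotent shift.

After assembling e^{tJ} and conjugating by P, we get:

e^{tA} =
  [-t^2*exp(2*t)/2 - t*exp(2*t) + exp(2*t), t^2*exp(2*t)/2 + 2*t*exp(2*t), t^2*exp(2*t)/2 + t*exp(2*t)]
  [-t*exp(2*t), t*exp(2*t) + exp(2*t), t*exp(2*t)]
  [-t^2*exp(2*t)/2, t^2*exp(2*t)/2 + t*exp(2*t), t^2*exp(2*t)/2 + exp(2*t)]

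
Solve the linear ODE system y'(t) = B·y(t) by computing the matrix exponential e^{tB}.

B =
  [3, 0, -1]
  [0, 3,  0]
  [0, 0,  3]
e^{tB} =
  [exp(3*t), 0, -t*exp(3*t)]
  [0, exp(3*t), 0]
  [0, 0, exp(3*t)]

Strategy: write B = P · J · P⁻¹ where J is a Jordan canonical form, so e^{tB} = P · e^{tJ} · P⁻¹, and e^{tJ} can be computed block-by-block.

B has Jordan form
J =
  [3, 1, 0]
  [0, 3, 0]
  [0, 0, 3]
(up to reordering of blocks).

Per-block formulas:
  For a 1×1 block at λ = 3: exp(t · [3]) = [e^(3t)].
  For a 2×2 Jordan block J_2(3): exp(t · J_2(3)) = e^(3t)·(I + t·N), where N is the 2×2 nilpotent shift.

After assembling e^{tJ} and conjugating by P, we get:

e^{tB} =
  [exp(3*t), 0, -t*exp(3*t)]
  [0, exp(3*t), 0]
  [0, 0, exp(3*t)]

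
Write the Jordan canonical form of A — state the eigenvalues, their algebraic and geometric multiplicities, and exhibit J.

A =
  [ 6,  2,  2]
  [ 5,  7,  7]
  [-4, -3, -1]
J_3(4)

The characteristic polynomial is
  det(x·I − A) = x^3 - 12*x^2 + 48*x - 64 = (x - 4)^3

Eigenvalues and multiplicities (the geometric multiplicity of λ is n − rank(A − λI), which equals the number of Jordan blocks for λ):
  λ = 4: algebraic multiplicity = 3, geometric multiplicity = 1

Determining the block sizes for each eigenvalue:
  λ = 4: one block (gm = 1), so the single block has size am = 3 → block sizes [3]

Assembling the blocks gives a Jordan form
J =
  [4, 1, 0]
  [0, 4, 1]
  [0, 0, 4]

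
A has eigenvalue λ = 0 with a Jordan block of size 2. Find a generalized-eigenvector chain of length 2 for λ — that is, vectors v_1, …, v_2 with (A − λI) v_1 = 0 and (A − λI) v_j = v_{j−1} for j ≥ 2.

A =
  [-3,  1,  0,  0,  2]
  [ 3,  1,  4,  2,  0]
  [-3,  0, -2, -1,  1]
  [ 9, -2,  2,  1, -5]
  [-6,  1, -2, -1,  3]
A Jordan chain for λ = 0 of length 2:
v_1 = (-3, 3, -3, 9, -6)ᵀ
v_2 = (1, 0, 0, 0, 0)ᵀ

Let N = A − (0)·I. We want v_2 with N^2 v_2 = 0 but N^1 v_2 ≠ 0; then v_{j-1} := N · v_j for j = 2, …, 2.

Pick v_2 = (1, 0, 0, 0, 0)ᵀ.
Then v_1 = N · v_2 = (-3, 3, -3, 9, -6)ᵀ.

Sanity check: (A − (0)·I) v_1 = (0, 0, 0, 0, 0)ᵀ = 0. ✓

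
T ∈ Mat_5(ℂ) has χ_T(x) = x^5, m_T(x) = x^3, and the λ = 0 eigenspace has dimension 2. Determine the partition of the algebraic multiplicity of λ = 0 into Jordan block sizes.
Block sizes for λ = 0: [3, 2]

Step 1 — from the characteristic polynomial, algebraic multiplicity of λ = 0 is 5. From dim ker(T − (0)·I) = 2, there are exactly 2 Jordan blocks for λ = 0.
Step 2 — from the minimal polynomial, the factor (x − 0)^3 tells us the largest block for λ = 0 has size 3.
Step 3 — with total size 5, 2 blocks, and largest block 3, the block sizes (in nonincreasing order) are [3, 2].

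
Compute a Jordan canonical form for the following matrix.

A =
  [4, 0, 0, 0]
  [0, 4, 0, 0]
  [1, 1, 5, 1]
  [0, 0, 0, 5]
J_1(4) ⊕ J_1(4) ⊕ J_2(5)

The characteristic polynomial is
  det(x·I − A) = x^4 - 18*x^3 + 121*x^2 - 360*x + 400 = (x - 5)^2*(x - 4)^2

Eigenvalues and multiplicities (the geometric multiplicity of λ is n − rank(A − λI), which equals the number of Jordan blocks for λ):
  λ = 4: algebraic multiplicity = 2, geometric multiplicity = 2
  λ = 5: algebraic multiplicity = 2, geometric multiplicity = 1

Determining the block sizes for each eigenvalue:
  λ = 4: gm = am = 2, so every block has size 1 → block sizes [1, 1]
  λ = 5: one block (gm = 1), so the single block has size am = 2 → block sizes [2]

Assembling the blocks gives a Jordan form
J =
  [4, 0, 0, 0]
  [0, 4, 0, 0]
  [0, 0, 5, 1]
  [0, 0, 0, 5]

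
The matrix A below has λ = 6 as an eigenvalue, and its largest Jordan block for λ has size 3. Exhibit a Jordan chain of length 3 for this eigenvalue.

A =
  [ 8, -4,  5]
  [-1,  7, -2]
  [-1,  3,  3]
A Jordan chain for λ = 6 of length 3:
v_1 = (3, -1, -2)ᵀ
v_2 = (2, -1, -1)ᵀ
v_3 = (1, 0, 0)ᵀ

Let N = A − (6)·I. We want v_3 with N^3 v_3 = 0 but N^2 v_3 ≠ 0; then v_{j-1} := N · v_j for j = 3, …, 2.

Pick v_3 = (1, 0, 0)ᵀ.
Then v_2 = N · v_3 = (2, -1, -1)ᵀ.
Then v_1 = N · v_2 = (3, -1, -2)ᵀ.

Sanity check: (A − (6)·I) v_1 = (0, 0, 0)ᵀ = 0. ✓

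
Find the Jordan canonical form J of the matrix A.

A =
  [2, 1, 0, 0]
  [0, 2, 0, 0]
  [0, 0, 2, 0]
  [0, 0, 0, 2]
J_2(2) ⊕ J_1(2) ⊕ J_1(2)

The characteristic polynomial is
  det(x·I − A) = x^4 - 8*x^3 + 24*x^2 - 32*x + 16 = (x - 2)^4

Eigenvalues and multiplicities (the geometric multiplicity of λ is n − rank(A − λI), which equals the number of Jordan blocks for λ):
  λ = 2: algebraic multiplicity = 4, geometric multiplicity = 3

Determining the block sizes for each eigenvalue:
  λ = 2: 3 blocks summing to 4 forces exactly one block of size 2 and the rest size 1 → block sizes [2, 1, 1]

Assembling the blocks gives a Jordan form
J =
  [2, 1, 0, 0]
  [0, 2, 0, 0]
  [0, 0, 2, 0]
  [0, 0, 0, 2]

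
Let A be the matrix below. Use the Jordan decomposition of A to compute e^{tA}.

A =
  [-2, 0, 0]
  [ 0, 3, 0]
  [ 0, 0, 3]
e^{tA} =
  [exp(-2*t), 0, 0]
  [0, exp(3*t), 0]
  [0, 0, exp(3*t)]

Strategy: write A = P · J · P⁻¹ where J is a Jordan canonical form, so e^{tA} = P · e^{tJ} · P⁻¹, and e^{tJ} can be computed block-by-block.

A has Jordan form
J =
  [-2, 0, 0]
  [ 0, 3, 0]
  [ 0, 0, 3]
(up to reordering of blocks).

Per-block formulas:
  For a 1×1 block at λ = 3: exp(t · [3]) = [e^(3t)].
  For a 1×1 block at λ = -2: exp(t · [-2]) = [e^(-2t)].

After assembling e^{tJ} and conjugating by P, we get:

e^{tA} =
  [exp(-2*t), 0, 0]
  [0, exp(3*t), 0]
  [0, 0, exp(3*t)]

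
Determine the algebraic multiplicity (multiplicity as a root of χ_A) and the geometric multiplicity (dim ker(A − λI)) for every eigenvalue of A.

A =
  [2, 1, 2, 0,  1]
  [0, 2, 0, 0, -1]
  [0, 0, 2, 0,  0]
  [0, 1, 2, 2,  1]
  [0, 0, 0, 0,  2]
λ = 2: alg = 5, geom = 3

Step 1 — factor the characteristic polynomial to read off the algebraic multiplicities:
  χ_A(x) = (x - 2)^5

Step 2 — compute geometric multiplicities via the rank-nullity identity g(λ) = n − rank(A − λI):
  rank(A − (2)·I) = 2, so dim ker(A − (2)·I) = n − 2 = 3

Summary:
  λ = 2: algebraic multiplicity = 5, geometric multiplicity = 3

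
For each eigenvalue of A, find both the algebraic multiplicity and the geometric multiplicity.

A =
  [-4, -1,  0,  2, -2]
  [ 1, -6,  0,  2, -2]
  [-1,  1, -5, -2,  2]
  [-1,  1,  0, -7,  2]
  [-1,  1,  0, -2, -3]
λ = -5: alg = 5, geom = 4

Step 1 — factor the characteristic polynomial to read off the algebraic multiplicities:
  χ_A(x) = (x + 5)^5

Step 2 — compute geometric multiplicities via the rank-nullity identity g(λ) = n − rank(A − λI):
  rank(A − (-5)·I) = 1, so dim ker(A − (-5)·I) = n − 1 = 4

Summary:
  λ = -5: algebraic multiplicity = 5, geometric multiplicity = 4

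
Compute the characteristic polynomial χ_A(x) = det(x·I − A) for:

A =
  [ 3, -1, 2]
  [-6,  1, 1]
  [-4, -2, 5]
x^3 - 9*x^2 + 27*x - 27

Expanding det(x·I − A) (e.g. by cofactor expansion or by noting that A is similar to its Jordan form J, which has the same characteristic polynomial as A) gives
  χ_A(x) = x^3 - 9*x^2 + 27*x - 27
which factors as (x - 3)^3. The eigenvalues (with algebraic multiplicities) are λ = 3 with multiplicity 3.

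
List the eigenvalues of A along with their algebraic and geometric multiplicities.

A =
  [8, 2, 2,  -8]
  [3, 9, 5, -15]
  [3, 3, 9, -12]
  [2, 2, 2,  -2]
λ = 6: alg = 4, geom = 2

Step 1 — factor the characteristic polynomial to read off the algebraic multiplicities:
  χ_A(x) = (x - 6)^4

Step 2 — compute geometric multiplicities via the rank-nullity identity g(λ) = n − rank(A − λI):
  rank(A − (6)·I) = 2, so dim ker(A − (6)·I) = n − 2 = 2

Summary:
  λ = 6: algebraic multiplicity = 4, geometric multiplicity = 2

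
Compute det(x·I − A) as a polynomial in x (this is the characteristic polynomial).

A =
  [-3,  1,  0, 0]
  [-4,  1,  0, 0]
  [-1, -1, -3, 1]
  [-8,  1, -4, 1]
x^4 + 4*x^3 + 6*x^2 + 4*x + 1

Expanding det(x·I − A) (e.g. by cofactor expansion or by noting that A is similar to its Jordan form J, which has the same characteristic polynomial as A) gives
  χ_A(x) = x^4 + 4*x^3 + 6*x^2 + 4*x + 1
which factors as (x + 1)^4. The eigenvalues (with algebraic multiplicities) are λ = -1 with multiplicity 4.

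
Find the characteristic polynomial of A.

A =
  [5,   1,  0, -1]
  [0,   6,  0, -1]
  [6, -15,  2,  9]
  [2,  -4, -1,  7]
x^4 - 20*x^3 + 150*x^2 - 500*x + 625

Expanding det(x·I − A) (e.g. by cofactor expansion or by noting that A is similar to its Jordan form J, which has the same characteristic polynomial as A) gives
  χ_A(x) = x^4 - 20*x^3 + 150*x^2 - 500*x + 625
which factors as (x - 5)^4. The eigenvalues (with algebraic multiplicities) are λ = 5 with multiplicity 4.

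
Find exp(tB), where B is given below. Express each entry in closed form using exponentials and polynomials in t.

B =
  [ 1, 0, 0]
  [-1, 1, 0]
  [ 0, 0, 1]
e^{tB} =
  [exp(t), 0, 0]
  [-t*exp(t), exp(t), 0]
  [0, 0, exp(t)]

Strategy: write B = P · J · P⁻¹ where J is a Jordan canonical form, so e^{tB} = P · e^{tJ} · P⁻¹, and e^{tJ} can be computed block-by-block.

B has Jordan form
J =
  [1, 1, 0]
  [0, 1, 0]
  [0, 0, 1]
(up to reordering of blocks).

Per-block formulas:
  For a 1×1 block at λ = 1: exp(t · [1]) = [e^(1t)].
  For a 2×2 Jordan block J_2(1): exp(t · J_2(1)) = e^(1t)·(I + t·N), where N is the 2×2 nilpotent shift.

After assembling e^{tJ} and conjugating by P, we get:

e^{tB} =
  [exp(t), 0, 0]
  [-t*exp(t), exp(t), 0]
  [0, 0, exp(t)]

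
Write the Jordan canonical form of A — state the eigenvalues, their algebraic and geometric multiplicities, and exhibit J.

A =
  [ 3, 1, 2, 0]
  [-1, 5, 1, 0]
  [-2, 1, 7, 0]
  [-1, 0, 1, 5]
J_3(5) ⊕ J_1(5)

The characteristic polynomial is
  det(x·I − A) = x^4 - 20*x^3 + 150*x^2 - 500*x + 625 = (x - 5)^4

Eigenvalues and multiplicities (the geometric multiplicity of λ is n − rank(A − λI), which equals the number of Jordan blocks for λ):
  λ = 5: algebraic multiplicity = 4, geometric multiplicity = 2

Determining the block sizes for each eigenvalue:
  λ = 5: with am = 4 and gm = 2, the partition is not yet determined (e.g. several partitions of 4 into 2 parts exist). Let N = A − (5)·I. Computing rank(N^1) = 2, rank(N^2) = 1, rank(N^3) = 0; the number of blocks of size ≥ j is rank(N^{j−1}) − rank(N^j), giving [2, 1, 1]. So we have 1 block(s) of size 3, 1 block(s) of size 1 → block sizes [3, 1]

Assembling the blocks gives a Jordan form
J =
  [5, 1, 0, 0]
  [0, 5, 1, 0]
  [0, 0, 5, 0]
  [0, 0, 0, 5]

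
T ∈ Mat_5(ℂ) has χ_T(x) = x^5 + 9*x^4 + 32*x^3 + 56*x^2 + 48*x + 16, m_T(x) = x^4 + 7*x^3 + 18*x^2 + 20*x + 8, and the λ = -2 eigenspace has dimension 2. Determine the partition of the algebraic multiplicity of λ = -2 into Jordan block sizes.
Block sizes for λ = -2: [3, 1]

Step 1 — from the characteristic polynomial, algebraic multiplicity of λ = -2 is 4. From dim ker(T − (-2)·I) = 2, there are exactly 2 Jordan blocks for λ = -2.
Step 2 — from the minimal polynomial, the factor (x + 2)^3 tells us the largest block for λ = -2 has size 3.
Step 3 — with total size 4, 2 blocks, and largest block 3, the block sizes (in nonincreasing order) are [3, 1].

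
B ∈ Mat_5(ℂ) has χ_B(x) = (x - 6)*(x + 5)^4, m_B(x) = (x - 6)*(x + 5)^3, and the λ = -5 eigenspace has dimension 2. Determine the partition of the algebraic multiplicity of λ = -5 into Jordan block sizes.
Block sizes for λ = -5: [3, 1]

Step 1 — from the characteristic polynomial, algebraic multiplicity of λ = -5 is 4. From dim ker(B − (-5)·I) = 2, there are exactly 2 Jordan blocks for λ = -5.
Step 2 — from the minimal polynomial, the factor (x + 5)^3 tells us the largest block for λ = -5 has size 3.
Step 3 — with total size 4, 2 blocks, and largest block 3, the block sizes (in nonincreasing order) are [3, 1].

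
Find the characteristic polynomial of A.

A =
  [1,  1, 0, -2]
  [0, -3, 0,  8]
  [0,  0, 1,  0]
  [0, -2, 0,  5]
x^4 - 4*x^3 + 6*x^2 - 4*x + 1

Expanding det(x·I − A) (e.g. by cofactor expansion or by noting that A is similar to its Jordan form J, which has the same characteristic polynomial as A) gives
  χ_A(x) = x^4 - 4*x^3 + 6*x^2 - 4*x + 1
which factors as (x - 1)^4. The eigenvalues (with algebraic multiplicities) are λ = 1 with multiplicity 4.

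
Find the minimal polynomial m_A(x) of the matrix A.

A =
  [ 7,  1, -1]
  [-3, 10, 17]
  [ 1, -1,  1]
x^3 - 18*x^2 + 108*x - 216

The characteristic polynomial is χ_A(x) = (x - 6)^3, so the eigenvalues are known. The minimal polynomial is
  m_A(x) = Π_λ (x − λ)^{k_λ}
where k_λ is the size of the *largest* Jordan block for λ (equivalently, the smallest k with (A − λI)^k v = 0 for every generalised eigenvector v of λ).

  λ = 6: largest Jordan block has size 3, contributing (x − 6)^3

So m_A(x) = (x - 6)^3 = x^3 - 18*x^2 + 108*x - 216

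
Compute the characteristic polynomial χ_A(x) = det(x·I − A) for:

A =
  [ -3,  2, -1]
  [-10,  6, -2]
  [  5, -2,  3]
x^3 - 6*x^2 + 12*x - 8

Expanding det(x·I − A) (e.g. by cofactor expansion or by noting that A is similar to its Jordan form J, which has the same characteristic polynomial as A) gives
  χ_A(x) = x^3 - 6*x^2 + 12*x - 8
which factors as (x - 2)^3. The eigenvalues (with algebraic multiplicities) are λ = 2 with multiplicity 3.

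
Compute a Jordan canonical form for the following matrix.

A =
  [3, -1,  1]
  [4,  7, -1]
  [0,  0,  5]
J_3(5)

The characteristic polynomial is
  det(x·I − A) = x^3 - 15*x^2 + 75*x - 125 = (x - 5)^3

Eigenvalues and multiplicities (the geometric multiplicity of λ is n − rank(A − λI), which equals the number of Jordan blocks for λ):
  λ = 5: algebraic multiplicity = 3, geometric multiplicity = 1

Determining the block sizes for each eigenvalue:
  λ = 5: one block (gm = 1), so the single block has size am = 3 → block sizes [3]

Assembling the blocks gives a Jordan form
J =
  [5, 1, 0]
  [0, 5, 1]
  [0, 0, 5]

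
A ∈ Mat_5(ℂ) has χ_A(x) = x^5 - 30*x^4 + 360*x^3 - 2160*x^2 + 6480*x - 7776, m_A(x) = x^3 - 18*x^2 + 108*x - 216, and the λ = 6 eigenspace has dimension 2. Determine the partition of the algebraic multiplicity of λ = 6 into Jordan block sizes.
Block sizes for λ = 6: [3, 2]

Step 1 — from the characteristic polynomial, algebraic multiplicity of λ = 6 is 5. From dim ker(A − (6)·I) = 2, there are exactly 2 Jordan blocks for λ = 6.
Step 2 — from the minimal polynomial, the factor (x − 6)^3 tells us the largest block for λ = 6 has size 3.
Step 3 — with total size 5, 2 blocks, and largest block 3, the block sizes (in nonincreasing order) are [3, 2].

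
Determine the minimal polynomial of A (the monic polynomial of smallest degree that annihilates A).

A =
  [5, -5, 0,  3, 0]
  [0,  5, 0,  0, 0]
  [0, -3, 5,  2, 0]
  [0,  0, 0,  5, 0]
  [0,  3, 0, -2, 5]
x^2 - 10*x + 25

The characteristic polynomial is χ_A(x) = (x - 5)^5, so the eigenvalues are known. The minimal polynomial is
  m_A(x) = Π_λ (x − λ)^{k_λ}
where k_λ is the size of the *largest* Jordan block for λ (equivalently, the smallest k with (A − λI)^k v = 0 for every generalised eigenvector v of λ).

  λ = 5: largest Jordan block has size 2, contributing (x − 5)^2

So m_A(x) = (x - 5)^2 = x^2 - 10*x + 25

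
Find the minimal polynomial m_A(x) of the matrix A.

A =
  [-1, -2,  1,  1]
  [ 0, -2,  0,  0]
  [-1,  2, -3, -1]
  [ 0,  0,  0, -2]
x^2 + 4*x + 4

The characteristic polynomial is χ_A(x) = (x + 2)^4, so the eigenvalues are known. The minimal polynomial is
  m_A(x) = Π_λ (x − λ)^{k_λ}
where k_λ is the size of the *largest* Jordan block for λ (equivalently, the smallest k with (A − λI)^k v = 0 for every generalised eigenvector v of λ).

  λ = -2: largest Jordan block has size 2, contributing (x + 2)^2

So m_A(x) = (x + 2)^2 = x^2 + 4*x + 4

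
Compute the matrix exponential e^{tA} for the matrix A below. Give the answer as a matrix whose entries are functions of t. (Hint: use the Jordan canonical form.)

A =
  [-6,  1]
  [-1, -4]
e^{tA} =
  [-t*exp(-5*t) + exp(-5*t), t*exp(-5*t)]
  [-t*exp(-5*t), t*exp(-5*t) + exp(-5*t)]

Strategy: write A = P · J · P⁻¹ where J is a Jordan canonical form, so e^{tA} = P · e^{tJ} · P⁻¹, and e^{tJ} can be computed block-by-block.

A has Jordan form
J =
  [-5,  1]
  [ 0, -5]
(up to reordering of blocks).

Per-block formulas:
  For a 2×2 Jordan block J_2(-5): exp(t · J_2(-5)) = e^(-5t)·(I + t·N), where N is the 2×2 nilpotent shift.

After assembling e^{tJ} and conjugating by P, we get:

e^{tA} =
  [-t*exp(-5*t) + exp(-5*t), t*exp(-5*t)]
  [-t*exp(-5*t), t*exp(-5*t) + exp(-5*t)]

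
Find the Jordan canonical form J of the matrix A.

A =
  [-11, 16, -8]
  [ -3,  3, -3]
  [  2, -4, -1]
J_2(-3) ⊕ J_1(-3)

The characteristic polynomial is
  det(x·I − A) = x^3 + 9*x^2 + 27*x + 27 = (x + 3)^3

Eigenvalues and multiplicities (the geometric multiplicity of λ is n − rank(A − λI), which equals the number of Jordan blocks for λ):
  λ = -3: algebraic multiplicity = 3, geometric multiplicity = 2

Determining the block sizes for each eigenvalue:
  λ = -3: 2 blocks summing to 3 forces exactly one block of size 2 and the rest size 1 → block sizes [2, 1]

Assembling the blocks gives a Jordan form
J =
  [-3,  1,  0]
  [ 0, -3,  0]
  [ 0,  0, -3]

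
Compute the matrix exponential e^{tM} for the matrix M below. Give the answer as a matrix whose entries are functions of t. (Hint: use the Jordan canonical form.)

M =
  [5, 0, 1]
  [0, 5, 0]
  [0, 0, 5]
e^{tM} =
  [exp(5*t), 0, t*exp(5*t)]
  [0, exp(5*t), 0]
  [0, 0, exp(5*t)]

Strategy: write M = P · J · P⁻¹ where J is a Jordan canonical form, so e^{tM} = P · e^{tJ} · P⁻¹, and e^{tJ} can be computed block-by-block.

M has Jordan form
J =
  [5, 1, 0]
  [0, 5, 0]
  [0, 0, 5]
(up to reordering of blocks).

Per-block formulas:
  For a 2×2 Jordan block J_2(5): exp(t · J_2(5)) = e^(5t)·(I + t·N), where N is the 2×2 nilpotent shift.
  For a 1×1 block at λ = 5: exp(t · [5]) = [e^(5t)].

After assembling e^{tJ} and conjugating by P, we get:

e^{tM} =
  [exp(5*t), 0, t*exp(5*t)]
  [0, exp(5*t), 0]
  [0, 0, exp(5*t)]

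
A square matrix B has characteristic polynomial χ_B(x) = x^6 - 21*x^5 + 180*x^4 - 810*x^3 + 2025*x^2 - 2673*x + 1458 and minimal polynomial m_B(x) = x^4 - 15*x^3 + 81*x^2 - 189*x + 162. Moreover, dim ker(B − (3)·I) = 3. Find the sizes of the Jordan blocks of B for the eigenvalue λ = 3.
Block sizes for λ = 3: [3, 1, 1]

Step 1 — from the characteristic polynomial, algebraic multiplicity of λ = 3 is 5. From dim ker(B − (3)·I) = 3, there are exactly 3 Jordan blocks for λ = 3.
Step 2 — from the minimal polynomial, the factor (x − 3)^3 tells us the largest block for λ = 3 has size 3.
Step 3 — with total size 5, 3 blocks, and largest block 3, the block sizes (in nonincreasing order) are [3, 1, 1].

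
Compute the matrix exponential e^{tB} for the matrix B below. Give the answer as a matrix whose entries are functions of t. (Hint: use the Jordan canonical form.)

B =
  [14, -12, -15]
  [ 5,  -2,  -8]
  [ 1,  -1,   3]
e^{tB} =
  [3*t^2*exp(5*t) + 9*t*exp(5*t) + exp(5*t), -9*t^2*exp(5*t)/2 - 12*t*exp(5*t), -9*t^2*exp(5*t)/2 - 15*t*exp(5*t)]
  [t^2*exp(5*t) + 5*t*exp(5*t), -3*t^2*exp(5*t)/2 - 7*t*exp(5*t) + exp(5*t), -3*t^2*exp(5*t)/2 - 8*t*exp(5*t)]
  [t^2*exp(5*t) + t*exp(5*t), -3*t^2*exp(5*t)/2 - t*exp(5*t), -3*t^2*exp(5*t)/2 - 2*t*exp(5*t) + exp(5*t)]

Strategy: write B = P · J · P⁻¹ where J is a Jordan canonical form, so e^{tB} = P · e^{tJ} · P⁻¹, and e^{tJ} can be computed block-by-block.

B has Jordan form
J =
  [5, 1, 0]
  [0, 5, 1]
  [0, 0, 5]
(up to reordering of blocks).

Per-block formulas:
  For a 3×3 Jordan block J_3(5): exp(t · J_3(5)) = e^(5t)·(I + t·N + (t^2/2)·N^2), where N is the 3×3 nilpotent shift.

After assembling e^{tJ} and conjugating by P, we get:

e^{tB} =
  [3*t^2*exp(5*t) + 9*t*exp(5*t) + exp(5*t), -9*t^2*exp(5*t)/2 - 12*t*exp(5*t), -9*t^2*exp(5*t)/2 - 15*t*exp(5*t)]
  [t^2*exp(5*t) + 5*t*exp(5*t), -3*t^2*exp(5*t)/2 - 7*t*exp(5*t) + exp(5*t), -3*t^2*exp(5*t)/2 - 8*t*exp(5*t)]
  [t^2*exp(5*t) + t*exp(5*t), -3*t^2*exp(5*t)/2 - t*exp(5*t), -3*t^2*exp(5*t)/2 - 2*t*exp(5*t) + exp(5*t)]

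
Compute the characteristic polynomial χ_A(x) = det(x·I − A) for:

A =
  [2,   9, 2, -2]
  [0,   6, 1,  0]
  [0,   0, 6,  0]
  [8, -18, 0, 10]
x^4 - 24*x^3 + 216*x^2 - 864*x + 1296

Expanding det(x·I − A) (e.g. by cofactor expansion or by noting that A is similar to its Jordan form J, which has the same characteristic polynomial as A) gives
  χ_A(x) = x^4 - 24*x^3 + 216*x^2 - 864*x + 1296
which factors as (x - 6)^4. The eigenvalues (with algebraic multiplicities) are λ = 6 with multiplicity 4.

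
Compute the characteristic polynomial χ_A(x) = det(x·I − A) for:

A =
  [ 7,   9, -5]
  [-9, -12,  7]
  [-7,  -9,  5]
x^3

Expanding det(x·I − A) (e.g. by cofactor expansion or by noting that A is similar to its Jordan form J, which has the same characteristic polynomial as A) gives
  χ_A(x) = x^3
which factors as x^3. The eigenvalues (with algebraic multiplicities) are λ = 0 with multiplicity 3.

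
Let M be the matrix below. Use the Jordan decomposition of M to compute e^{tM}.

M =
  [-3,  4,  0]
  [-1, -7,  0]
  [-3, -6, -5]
e^{tM} =
  [2*t*exp(-5*t) + exp(-5*t), 4*t*exp(-5*t), 0]
  [-t*exp(-5*t), -2*t*exp(-5*t) + exp(-5*t), 0]
  [-3*t*exp(-5*t), -6*t*exp(-5*t), exp(-5*t)]

Strategy: write M = P · J · P⁻¹ where J is a Jordan canonical form, so e^{tM} = P · e^{tJ} · P⁻¹, and e^{tJ} can be computed block-by-block.

M has Jordan form
J =
  [-5,  1,  0]
  [ 0, -5,  0]
  [ 0,  0, -5]
(up to reordering of blocks).

Per-block formulas:
  For a 1×1 block at λ = -5: exp(t · [-5]) = [e^(-5t)].
  For a 2×2 Jordan block J_2(-5): exp(t · J_2(-5)) = e^(-5t)·(I + t·N), where N is the 2×2 nilpotent shift.

After assembling e^{tJ} and conjugating by P, we get:

e^{tM} =
  [2*t*exp(-5*t) + exp(-5*t), 4*t*exp(-5*t), 0]
  [-t*exp(-5*t), -2*t*exp(-5*t) + exp(-5*t), 0]
  [-3*t*exp(-5*t), -6*t*exp(-5*t), exp(-5*t)]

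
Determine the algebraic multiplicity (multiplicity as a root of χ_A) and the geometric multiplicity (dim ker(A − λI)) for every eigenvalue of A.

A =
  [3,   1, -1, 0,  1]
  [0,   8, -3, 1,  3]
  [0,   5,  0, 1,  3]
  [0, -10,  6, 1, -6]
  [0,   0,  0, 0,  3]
λ = 3: alg = 5, geom = 3

Step 1 — factor the characteristic polynomial to read off the algebraic multiplicities:
  χ_A(x) = (x - 3)^5

Step 2 — compute geometric multiplicities via the rank-nullity identity g(λ) = n − rank(A − λI):
  rank(A − (3)·I) = 2, so dim ker(A − (3)·I) = n − 2 = 3

Summary:
  λ = 3: algebraic multiplicity = 5, geometric multiplicity = 3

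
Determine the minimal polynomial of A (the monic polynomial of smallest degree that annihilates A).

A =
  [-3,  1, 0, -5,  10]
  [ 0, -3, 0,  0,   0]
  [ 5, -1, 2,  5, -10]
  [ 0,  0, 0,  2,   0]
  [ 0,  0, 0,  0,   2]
x^3 + 4*x^2 - 3*x - 18

The characteristic polynomial is χ_A(x) = (x - 2)^3*(x + 3)^2, so the eigenvalues are known. The minimal polynomial is
  m_A(x) = Π_λ (x − λ)^{k_λ}
where k_λ is the size of the *largest* Jordan block for λ (equivalently, the smallest k with (A − λI)^k v = 0 for every generalised eigenvector v of λ).

  λ = -3: largest Jordan block has size 2, contributing (x + 3)^2
  λ = 2: largest Jordan block has size 1, contributing (x − 2)

So m_A(x) = (x - 2)*(x + 3)^2 = x^3 + 4*x^2 - 3*x - 18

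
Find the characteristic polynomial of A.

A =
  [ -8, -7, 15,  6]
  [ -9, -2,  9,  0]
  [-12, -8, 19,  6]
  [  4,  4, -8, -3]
x^4 - 6*x^3 + 12*x^2 - 10*x + 3

Expanding det(x·I − A) (e.g. by cofactor expansion or by noting that A is similar to its Jordan form J, which has the same characteristic polynomial as A) gives
  χ_A(x) = x^4 - 6*x^3 + 12*x^2 - 10*x + 3
which factors as (x - 3)*(x - 1)^3. The eigenvalues (with algebraic multiplicities) are λ = 1 with multiplicity 3, λ = 3 with multiplicity 1.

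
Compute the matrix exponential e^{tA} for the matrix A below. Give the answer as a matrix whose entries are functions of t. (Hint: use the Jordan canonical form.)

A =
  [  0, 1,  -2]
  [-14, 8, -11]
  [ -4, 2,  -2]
e^{tA} =
  [-t^2*exp(2*t) - 2*t*exp(2*t) + exp(2*t), t*exp(2*t), t^2*exp(2*t)/2 - 2*t*exp(2*t)]
  [-6*t^2*exp(2*t) - 14*t*exp(2*t), 6*t*exp(2*t) + exp(2*t), 3*t^2*exp(2*t) - 11*t*exp(2*t)]
  [-2*t^2*exp(2*t) - 4*t*exp(2*t), 2*t*exp(2*t), t^2*exp(2*t) - 4*t*exp(2*t) + exp(2*t)]

Strategy: write A = P · J · P⁻¹ where J is a Jordan canonical form, so e^{tA} = P · e^{tJ} · P⁻¹, and e^{tJ} can be computed block-by-block.

A has Jordan form
J =
  [2, 1, 0]
  [0, 2, 1]
  [0, 0, 2]
(up to reordering of blocks).

Per-block formulas:
  For a 3×3 Jordan block J_3(2): exp(t · J_3(2)) = e^(2t)·(I + t·N + (t^2/2)·N^2), where N is the 3×3 nilpotent shift.

After assembling e^{tJ} and conjugating by P, we get:

e^{tA} =
  [-t^2*exp(2*t) - 2*t*exp(2*t) + exp(2*t), t*exp(2*t), t^2*exp(2*t)/2 - 2*t*exp(2*t)]
  [-6*t^2*exp(2*t) - 14*t*exp(2*t), 6*t*exp(2*t) + exp(2*t), 3*t^2*exp(2*t) - 11*t*exp(2*t)]
  [-2*t^2*exp(2*t) - 4*t*exp(2*t), 2*t*exp(2*t), t^2*exp(2*t) - 4*t*exp(2*t) + exp(2*t)]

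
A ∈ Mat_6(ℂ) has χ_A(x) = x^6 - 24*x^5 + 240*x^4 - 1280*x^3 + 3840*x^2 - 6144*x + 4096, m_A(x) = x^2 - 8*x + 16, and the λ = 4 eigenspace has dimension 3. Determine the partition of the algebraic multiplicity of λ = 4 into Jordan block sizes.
Block sizes for λ = 4: [2, 2, 2]

Step 1 — from the characteristic polynomial, algebraic multiplicity of λ = 4 is 6. From dim ker(A − (4)·I) = 3, there are exactly 3 Jordan blocks for λ = 4.
Step 2 — from the minimal polynomial, the factor (x − 4)^2 tells us the largest block for λ = 4 has size 2.
Step 3 — with total size 6, 3 blocks, and largest block 2, the block sizes (in nonincreasing order) are [2, 2, 2].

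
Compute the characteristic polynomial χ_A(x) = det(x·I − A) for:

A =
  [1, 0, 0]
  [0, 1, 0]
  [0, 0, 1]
x^3 - 3*x^2 + 3*x - 1

Expanding det(x·I − A) (e.g. by cofactor expansion or by noting that A is similar to its Jordan form J, which has the same characteristic polynomial as A) gives
  χ_A(x) = x^3 - 3*x^2 + 3*x - 1
which factors as (x - 1)^3. The eigenvalues (with algebraic multiplicities) are λ = 1 with multiplicity 3.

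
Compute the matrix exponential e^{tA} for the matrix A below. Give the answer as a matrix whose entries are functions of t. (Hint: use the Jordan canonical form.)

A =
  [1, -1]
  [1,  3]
e^{tA} =
  [-t*exp(2*t) + exp(2*t), -t*exp(2*t)]
  [t*exp(2*t), t*exp(2*t) + exp(2*t)]

Strategy: write A = P · J · P⁻¹ where J is a Jordan canonical form, so e^{tA} = P · e^{tJ} · P⁻¹, and e^{tJ} can be computed block-by-block.

A has Jordan form
J =
  [2, 1]
  [0, 2]
(up to reordering of blocks).

Per-block formulas:
  For a 2×2 Jordan block J_2(2): exp(t · J_2(2)) = e^(2t)·(I + t·N), where N is the 2×2 nilpotent shift.

After assembling e^{tJ} and conjugating by P, we get:

e^{tA} =
  [-t*exp(2*t) + exp(2*t), -t*exp(2*t)]
  [t*exp(2*t), t*exp(2*t) + exp(2*t)]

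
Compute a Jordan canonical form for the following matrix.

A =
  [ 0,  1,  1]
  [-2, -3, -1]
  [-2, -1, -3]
J_2(-2) ⊕ J_1(-2)

The characteristic polynomial is
  det(x·I − A) = x^3 + 6*x^2 + 12*x + 8 = (x + 2)^3

Eigenvalues and multiplicities (the geometric multiplicity of λ is n − rank(A − λI), which equals the number of Jordan blocks for λ):
  λ = -2: algebraic multiplicity = 3, geometric multiplicity = 2

Determining the block sizes for each eigenvalue:
  λ = -2: 2 blocks summing to 3 forces exactly one block of size 2 and the rest size 1 → block sizes [2, 1]

Assembling the blocks gives a Jordan form
J =
  [-2,  1,  0]
  [ 0, -2,  0]
  [ 0,  0, -2]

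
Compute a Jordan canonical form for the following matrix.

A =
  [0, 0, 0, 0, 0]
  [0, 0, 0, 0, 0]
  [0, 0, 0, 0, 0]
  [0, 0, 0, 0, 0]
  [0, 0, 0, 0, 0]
J_1(0) ⊕ J_1(0) ⊕ J_1(0) ⊕ J_1(0) ⊕ J_1(0)

The characteristic polynomial is
  det(x·I − A) = x^5

Eigenvalues and multiplicities (the geometric multiplicity of λ is n − rank(A − λI), which equals the number of Jordan blocks for λ):
  λ = 0: algebraic multiplicity = 5, geometric multiplicity = 5

Determining the block sizes for each eigenvalue:
  λ = 0: gm = am = 5, so every block has size 1 → block sizes [1, 1, 1, 1, 1]

Assembling the blocks gives a Jordan form
J =
  [0, 0, 0, 0, 0]
  [0, 0, 0, 0, 0]
  [0, 0, 0, 0, 0]
  [0, 0, 0, 0, 0]
  [0, 0, 0, 0, 0]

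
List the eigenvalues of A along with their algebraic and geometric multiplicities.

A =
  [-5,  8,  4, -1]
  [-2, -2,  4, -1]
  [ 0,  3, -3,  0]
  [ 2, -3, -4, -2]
λ = -3: alg = 4, geom = 2

Step 1 — factor the characteristic polynomial to read off the algebraic multiplicities:
  χ_A(x) = (x + 3)^4

Step 2 — compute geometric multiplicities via the rank-nullity identity g(λ) = n − rank(A − λI):
  rank(A − (-3)·I) = 2, so dim ker(A − (-3)·I) = n − 2 = 2

Summary:
  λ = -3: algebraic multiplicity = 4, geometric multiplicity = 2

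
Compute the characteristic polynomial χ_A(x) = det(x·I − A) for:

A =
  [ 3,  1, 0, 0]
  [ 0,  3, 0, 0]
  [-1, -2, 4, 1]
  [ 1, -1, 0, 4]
x^4 - 14*x^3 + 73*x^2 - 168*x + 144

Expanding det(x·I − A) (e.g. by cofactor expansion or by noting that A is similar to its Jordan form J, which has the same characteristic polynomial as A) gives
  χ_A(x) = x^4 - 14*x^3 + 73*x^2 - 168*x + 144
which factors as (x - 4)^2*(x - 3)^2. The eigenvalues (with algebraic multiplicities) are λ = 3 with multiplicity 2, λ = 4 with multiplicity 2.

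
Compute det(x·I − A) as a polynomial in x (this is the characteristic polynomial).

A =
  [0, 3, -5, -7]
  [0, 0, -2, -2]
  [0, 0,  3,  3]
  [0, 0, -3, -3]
x^4

Expanding det(x·I − A) (e.g. by cofactor expansion or by noting that A is similar to its Jordan form J, which has the same characteristic polynomial as A) gives
  χ_A(x) = x^4
which factors as x^4. The eigenvalues (with algebraic multiplicities) are λ = 0 with multiplicity 4.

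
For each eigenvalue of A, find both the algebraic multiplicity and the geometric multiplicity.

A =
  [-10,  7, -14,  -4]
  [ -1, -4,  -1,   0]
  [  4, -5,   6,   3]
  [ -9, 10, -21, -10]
λ = -5: alg = 2, geom = 1; λ = -4: alg = 2, geom = 1

Step 1 — factor the characteristic polynomial to read off the algebraic multiplicities:
  χ_A(x) = (x + 4)^2*(x + 5)^2

Step 2 — compute geometric multiplicities via the rank-nullity identity g(λ) = n − rank(A − λI):
  rank(A − (-5)·I) = 3, so dim ker(A − (-5)·I) = n − 3 = 1
  rank(A − (-4)·I) = 3, so dim ker(A − (-4)·I) = n − 3 = 1

Summary:
  λ = -5: algebraic multiplicity = 2, geometric multiplicity = 1
  λ = -4: algebraic multiplicity = 2, geometric multiplicity = 1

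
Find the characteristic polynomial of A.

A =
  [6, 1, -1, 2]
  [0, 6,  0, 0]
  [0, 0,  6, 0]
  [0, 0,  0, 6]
x^4 - 24*x^3 + 216*x^2 - 864*x + 1296

Expanding det(x·I − A) (e.g. by cofactor expansion or by noting that A is similar to its Jordan form J, which has the same characteristic polynomial as A) gives
  χ_A(x) = x^4 - 24*x^3 + 216*x^2 - 864*x + 1296
which factors as (x - 6)^4. The eigenvalues (with algebraic multiplicities) are λ = 6 with multiplicity 4.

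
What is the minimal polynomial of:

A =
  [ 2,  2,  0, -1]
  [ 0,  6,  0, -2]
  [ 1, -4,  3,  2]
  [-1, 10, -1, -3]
x^3 - 6*x^2 + 12*x - 8

The characteristic polynomial is χ_A(x) = (x - 2)^4, so the eigenvalues are known. The minimal polynomial is
  m_A(x) = Π_λ (x − λ)^{k_λ}
where k_λ is the size of the *largest* Jordan block for λ (equivalently, the smallest k with (A − λI)^k v = 0 for every generalised eigenvector v of λ).

  λ = 2: largest Jordan block has size 3, contributing (x − 2)^3

So m_A(x) = (x - 2)^3 = x^3 - 6*x^2 + 12*x - 8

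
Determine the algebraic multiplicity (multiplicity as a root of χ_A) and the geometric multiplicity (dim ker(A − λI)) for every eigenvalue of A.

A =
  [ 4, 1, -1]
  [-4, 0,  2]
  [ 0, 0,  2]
λ = 2: alg = 3, geom = 2

Step 1 — factor the characteristic polynomial to read off the algebraic multiplicities:
  χ_A(x) = (x - 2)^3

Step 2 — compute geometric multiplicities via the rank-nullity identity g(λ) = n − rank(A − λI):
  rank(A − (2)·I) = 1, so dim ker(A − (2)·I) = n − 1 = 2

Summary:
  λ = 2: algebraic multiplicity = 3, geometric multiplicity = 2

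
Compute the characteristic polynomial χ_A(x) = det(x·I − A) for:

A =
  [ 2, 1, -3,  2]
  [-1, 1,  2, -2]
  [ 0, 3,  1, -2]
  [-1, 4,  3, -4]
x^4

Expanding det(x·I − A) (e.g. by cofactor expansion or by noting that A is similar to its Jordan form J, which has the same characteristic polynomial as A) gives
  χ_A(x) = x^4
which factors as x^4. The eigenvalues (with algebraic multiplicities) are λ = 0 with multiplicity 4.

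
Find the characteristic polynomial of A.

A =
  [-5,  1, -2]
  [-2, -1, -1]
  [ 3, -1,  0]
x^3 + 6*x^2 + 12*x + 8

Expanding det(x·I − A) (e.g. by cofactor expansion or by noting that A is similar to its Jordan form J, which has the same characteristic polynomial as A) gives
  χ_A(x) = x^3 + 6*x^2 + 12*x + 8
which factors as (x + 2)^3. The eigenvalues (with algebraic multiplicities) are λ = -2 with multiplicity 3.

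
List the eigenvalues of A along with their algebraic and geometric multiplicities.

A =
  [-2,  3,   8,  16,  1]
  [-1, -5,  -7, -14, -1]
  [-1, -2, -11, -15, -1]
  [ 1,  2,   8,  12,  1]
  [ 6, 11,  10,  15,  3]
λ = -3: alg = 3, geom = 1; λ = 3: alg = 2, geom = 1

Step 1 — factor the characteristic polynomial to read off the algebraic multiplicities:
  χ_A(x) = (x - 3)^2*(x + 3)^3

Step 2 — compute geometric multiplicities via the rank-nullity identity g(λ) = n − rank(A − λI):
  rank(A − (-3)·I) = 4, so dim ker(A − (-3)·I) = n − 4 = 1
  rank(A − (3)·I) = 4, so dim ker(A − (3)·I) = n − 4 = 1

Summary:
  λ = -3: algebraic multiplicity = 3, geometric multiplicity = 1
  λ = 3: algebraic multiplicity = 2, geometric multiplicity = 1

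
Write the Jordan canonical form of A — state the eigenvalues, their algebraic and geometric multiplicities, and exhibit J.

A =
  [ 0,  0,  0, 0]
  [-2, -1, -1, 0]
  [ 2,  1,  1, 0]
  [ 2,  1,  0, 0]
J_3(0) ⊕ J_1(0)

The characteristic polynomial is
  det(x·I − A) = x^4

Eigenvalues and multiplicities (the geometric multiplicity of λ is n − rank(A − λI), which equals the number of Jordan blocks for λ):
  λ = 0: algebraic multiplicity = 4, geometric multiplicity = 2

Determining the block sizes for each eigenvalue:
  λ = 0: with am = 4 and gm = 2, the partition is not yet determined (e.g. several partitions of 4 into 2 parts exist). Let N = A − (0)·I. Computing rank(N^1) = 2, rank(N^2) = 1, rank(N^3) = 0; the number of blocks of size ≥ j is rank(N^{j−1}) − rank(N^j), giving [2, 1, 1]. So we have 1 block(s) of size 3, 1 block(s) of size 1 → block sizes [3, 1]

Assembling the blocks gives a Jordan form
J =
  [0, 1, 0, 0]
  [0, 0, 1, 0]
  [0, 0, 0, 0]
  [0, 0, 0, 0]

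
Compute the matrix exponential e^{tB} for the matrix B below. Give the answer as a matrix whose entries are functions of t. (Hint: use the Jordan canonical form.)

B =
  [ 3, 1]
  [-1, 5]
e^{tB} =
  [-t*exp(4*t) + exp(4*t), t*exp(4*t)]
  [-t*exp(4*t), t*exp(4*t) + exp(4*t)]

Strategy: write B = P · J · P⁻¹ where J is a Jordan canonical form, so e^{tB} = P · e^{tJ} · P⁻¹, and e^{tJ} can be computed block-by-block.

B has Jordan form
J =
  [4, 1]
  [0, 4]
(up to reordering of blocks).

Per-block formulas:
  For a 2×2 Jordan block J_2(4): exp(t · J_2(4)) = e^(4t)·(I + t·N), where N is the 2×2 nilpotent shift.

After assembling e^{tJ} and conjugating by P, we get:

e^{tB} =
  [-t*exp(4*t) + exp(4*t), t*exp(4*t)]
  [-t*exp(4*t), t*exp(4*t) + exp(4*t)]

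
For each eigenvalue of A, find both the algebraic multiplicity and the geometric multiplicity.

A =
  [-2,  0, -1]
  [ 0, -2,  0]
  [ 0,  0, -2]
λ = -2: alg = 3, geom = 2

Step 1 — factor the characteristic polynomial to read off the algebraic multiplicities:
  χ_A(x) = (x + 2)^3

Step 2 — compute geometric multiplicities via the rank-nullity identity g(λ) = n − rank(A − λI):
  rank(A − (-2)·I) = 1, so dim ker(A − (-2)·I) = n − 1 = 2

Summary:
  λ = -2: algebraic multiplicity = 3, geometric multiplicity = 2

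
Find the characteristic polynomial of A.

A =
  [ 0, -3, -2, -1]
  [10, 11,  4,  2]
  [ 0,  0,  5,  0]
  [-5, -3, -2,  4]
x^4 - 20*x^3 + 150*x^2 - 500*x + 625

Expanding det(x·I − A) (e.g. by cofactor expansion or by noting that A is similar to its Jordan form J, which has the same characteristic polynomial as A) gives
  χ_A(x) = x^4 - 20*x^3 + 150*x^2 - 500*x + 625
which factors as (x - 5)^4. The eigenvalues (with algebraic multiplicities) are λ = 5 with multiplicity 4.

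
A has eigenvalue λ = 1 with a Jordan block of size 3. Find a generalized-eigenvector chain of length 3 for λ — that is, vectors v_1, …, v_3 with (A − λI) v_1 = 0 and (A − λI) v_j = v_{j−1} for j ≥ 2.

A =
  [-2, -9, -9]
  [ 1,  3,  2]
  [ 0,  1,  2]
A Jordan chain for λ = 1 of length 3:
v_1 = (0, -1, 1)ᵀ
v_2 = (-3, 1, 0)ᵀ
v_3 = (1, 0, 0)ᵀ

Let N = A − (1)·I. We want v_3 with N^3 v_3 = 0 but N^2 v_3 ≠ 0; then v_{j-1} := N · v_j for j = 3, …, 2.

Pick v_3 = (1, 0, 0)ᵀ.
Then v_2 = N · v_3 = (-3, 1, 0)ᵀ.
Then v_1 = N · v_2 = (0, -1, 1)ᵀ.

Sanity check: (A − (1)·I) v_1 = (0, 0, 0)ᵀ = 0. ✓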